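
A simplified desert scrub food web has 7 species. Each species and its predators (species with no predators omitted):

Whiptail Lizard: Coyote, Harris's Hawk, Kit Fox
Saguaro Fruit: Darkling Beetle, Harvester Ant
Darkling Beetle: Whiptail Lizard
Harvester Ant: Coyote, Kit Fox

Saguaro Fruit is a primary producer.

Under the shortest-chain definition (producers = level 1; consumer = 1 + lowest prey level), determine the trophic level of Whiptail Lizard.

Trophic level 3

Saguaro Fruit is a producer → level 1.
Darkling Beetle eats Saguaro Fruit → level 2.
Whiptail Lizard eats Darkling Beetle → level 3.
No prey of Whiptail Lizard is below level 2, so 3 is the minimum.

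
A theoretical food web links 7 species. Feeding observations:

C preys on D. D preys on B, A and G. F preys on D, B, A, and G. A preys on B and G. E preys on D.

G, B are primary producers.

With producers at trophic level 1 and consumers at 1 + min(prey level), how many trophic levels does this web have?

Producers (level 1): G, B.
Following each consumer down to its lowest-level prey: G → D → E (levels 1 through 3).
All prey of E (D 2) are at level 2 or above, so E is at level 1 + 2 = 3.
Every consumer has at least one prey at level 2 or below, so none exceeds level 3.

3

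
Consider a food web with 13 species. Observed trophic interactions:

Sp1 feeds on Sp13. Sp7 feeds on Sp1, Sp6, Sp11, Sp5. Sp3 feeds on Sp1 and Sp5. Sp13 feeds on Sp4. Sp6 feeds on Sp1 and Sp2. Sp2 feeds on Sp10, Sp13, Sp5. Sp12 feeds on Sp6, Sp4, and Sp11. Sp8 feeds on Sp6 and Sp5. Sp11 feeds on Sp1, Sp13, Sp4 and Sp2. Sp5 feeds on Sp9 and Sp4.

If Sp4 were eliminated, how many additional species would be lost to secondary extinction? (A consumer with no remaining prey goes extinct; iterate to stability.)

2

Remove Sp4.
Round 1: Sp13 (all prey gone) → extinct.
Round 2: Sp1 (all prey gone) → extinct.
No further losses. Total secondary extinctions: 2.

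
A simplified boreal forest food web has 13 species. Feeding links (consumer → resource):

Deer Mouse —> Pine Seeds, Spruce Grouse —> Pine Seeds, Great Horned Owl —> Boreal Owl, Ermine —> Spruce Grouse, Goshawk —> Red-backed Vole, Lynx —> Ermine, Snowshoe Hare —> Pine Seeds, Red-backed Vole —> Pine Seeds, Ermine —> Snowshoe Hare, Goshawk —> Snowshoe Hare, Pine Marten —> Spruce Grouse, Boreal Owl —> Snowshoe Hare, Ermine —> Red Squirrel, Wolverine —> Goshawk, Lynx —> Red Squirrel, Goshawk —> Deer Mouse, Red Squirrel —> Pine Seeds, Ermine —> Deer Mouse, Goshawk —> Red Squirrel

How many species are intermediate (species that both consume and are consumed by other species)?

Intermediate species (has both prey and predators): Snowshoe Hare, Deer Mouse, Red-backed Vole, Red Squirrel, Spruce Grouse, Ermine, Boreal Owl, Goshawk.
Count: 8.

8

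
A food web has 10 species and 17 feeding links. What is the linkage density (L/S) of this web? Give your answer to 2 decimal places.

There are L = 17 links among S = 10 species.
L/S = 17/10 = 1.7000 ≈ 1.70.

L/S = 1.70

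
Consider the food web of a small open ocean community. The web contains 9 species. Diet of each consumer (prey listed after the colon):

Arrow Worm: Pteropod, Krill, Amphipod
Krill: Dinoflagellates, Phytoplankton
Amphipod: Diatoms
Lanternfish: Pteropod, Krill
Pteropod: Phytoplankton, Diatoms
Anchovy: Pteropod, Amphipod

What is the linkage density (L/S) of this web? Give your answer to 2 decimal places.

There are L = 12 links among S = 9 species.
L/S = 12/9 = 1.3333 ≈ 1.33.

L/S = 1.33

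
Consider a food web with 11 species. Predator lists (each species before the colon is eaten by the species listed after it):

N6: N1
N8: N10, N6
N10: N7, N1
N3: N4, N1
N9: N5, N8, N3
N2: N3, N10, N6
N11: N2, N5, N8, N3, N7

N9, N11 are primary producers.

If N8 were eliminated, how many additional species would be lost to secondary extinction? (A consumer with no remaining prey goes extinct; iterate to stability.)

0

Remove N8.
Every predator of it retains at least one other prey: N10 still has N2; N6 still has N2.
No consumer loses all prey, so no secondary extinctions occur.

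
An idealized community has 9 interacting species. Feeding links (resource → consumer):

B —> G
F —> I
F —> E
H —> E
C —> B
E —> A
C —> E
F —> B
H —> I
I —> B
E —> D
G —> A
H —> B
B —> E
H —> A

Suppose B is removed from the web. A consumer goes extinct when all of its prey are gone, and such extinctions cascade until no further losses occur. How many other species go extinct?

1

Remove B.
Round 1: G (all prey gone) → extinct.
No further losses. Total secondary extinctions: 1.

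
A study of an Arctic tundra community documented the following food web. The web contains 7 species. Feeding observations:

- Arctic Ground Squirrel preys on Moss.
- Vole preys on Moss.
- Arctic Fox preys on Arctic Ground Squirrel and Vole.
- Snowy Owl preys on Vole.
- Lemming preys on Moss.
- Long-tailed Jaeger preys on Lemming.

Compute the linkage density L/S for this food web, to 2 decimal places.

L/S = 1.00

There are L = 7 links among S = 7 species.
L/S = 7/7 = 1.0000 ≈ 1.00.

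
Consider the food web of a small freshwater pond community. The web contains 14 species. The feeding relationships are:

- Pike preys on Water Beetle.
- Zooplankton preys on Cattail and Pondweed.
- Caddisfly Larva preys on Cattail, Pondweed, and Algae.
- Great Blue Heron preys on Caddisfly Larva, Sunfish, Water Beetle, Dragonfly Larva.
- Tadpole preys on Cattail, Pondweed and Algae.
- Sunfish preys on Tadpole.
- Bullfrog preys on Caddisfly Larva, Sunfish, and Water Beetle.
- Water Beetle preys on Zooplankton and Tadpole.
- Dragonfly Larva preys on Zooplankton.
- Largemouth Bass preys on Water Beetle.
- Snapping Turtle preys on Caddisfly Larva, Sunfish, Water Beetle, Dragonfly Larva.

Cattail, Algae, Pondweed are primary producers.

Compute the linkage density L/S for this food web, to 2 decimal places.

There are L = 25 links among S = 14 species.
L/S = 25/14 = 1.7857 ≈ 1.79.

L/S = 1.79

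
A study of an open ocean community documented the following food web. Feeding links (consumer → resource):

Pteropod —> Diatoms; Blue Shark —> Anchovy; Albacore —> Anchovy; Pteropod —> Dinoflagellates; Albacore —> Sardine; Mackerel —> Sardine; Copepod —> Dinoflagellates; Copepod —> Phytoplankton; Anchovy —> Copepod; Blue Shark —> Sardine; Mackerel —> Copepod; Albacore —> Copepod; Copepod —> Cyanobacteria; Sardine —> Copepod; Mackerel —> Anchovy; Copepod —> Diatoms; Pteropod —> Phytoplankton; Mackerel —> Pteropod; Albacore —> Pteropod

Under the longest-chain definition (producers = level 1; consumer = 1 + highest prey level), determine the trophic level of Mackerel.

Trophic level 4

Dinoflagellates is a producer → level 1.
Copepod eats Dinoflagellates (level 1); other prey at levels: Diatoms 1, Cyanobacteria 1, Phytoplankton 1 → level 2.
Anchovy eats Copepod → level 3.
Mackerel eats Anchovy (level 3); other prey at levels: Copepod 2, Pteropod 2, Sardine 3 → level 4.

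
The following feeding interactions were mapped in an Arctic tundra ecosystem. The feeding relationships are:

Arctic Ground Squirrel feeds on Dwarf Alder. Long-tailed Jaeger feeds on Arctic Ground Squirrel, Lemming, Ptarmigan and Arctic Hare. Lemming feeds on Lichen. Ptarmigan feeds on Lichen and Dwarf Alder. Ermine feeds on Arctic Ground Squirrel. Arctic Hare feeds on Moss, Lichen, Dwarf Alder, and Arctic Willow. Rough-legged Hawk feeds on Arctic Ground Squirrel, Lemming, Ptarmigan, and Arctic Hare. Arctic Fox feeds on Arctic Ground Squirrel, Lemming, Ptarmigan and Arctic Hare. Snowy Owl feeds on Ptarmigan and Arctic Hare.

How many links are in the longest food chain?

2 links

One longest chain: Dwarf Alder → Arctic Ground Squirrel → Ermine.
It has 3 species and 2 links.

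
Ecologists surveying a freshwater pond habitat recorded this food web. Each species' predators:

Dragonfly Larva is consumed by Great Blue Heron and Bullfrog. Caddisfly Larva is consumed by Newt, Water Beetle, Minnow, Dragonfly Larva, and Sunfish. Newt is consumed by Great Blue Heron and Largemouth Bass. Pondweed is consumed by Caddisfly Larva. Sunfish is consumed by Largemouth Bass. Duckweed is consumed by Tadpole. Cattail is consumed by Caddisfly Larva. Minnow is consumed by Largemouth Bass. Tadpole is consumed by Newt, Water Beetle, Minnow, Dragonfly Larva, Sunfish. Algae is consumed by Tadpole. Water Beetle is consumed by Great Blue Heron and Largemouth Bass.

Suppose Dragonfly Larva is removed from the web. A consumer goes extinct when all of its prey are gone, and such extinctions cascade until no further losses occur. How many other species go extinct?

Remove Dragonfly Larva.
Round 1: Bullfrog (all prey gone) → extinct.
No further losses. Total secondary extinctions: 1.

1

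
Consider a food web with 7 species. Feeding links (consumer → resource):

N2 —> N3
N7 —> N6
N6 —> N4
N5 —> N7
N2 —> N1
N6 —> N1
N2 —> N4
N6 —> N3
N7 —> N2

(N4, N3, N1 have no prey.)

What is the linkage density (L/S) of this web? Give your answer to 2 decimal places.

L/S = 1.29

There are L = 9 links among S = 7 species.
L/S = 9/7 = 1.2857 ≈ 1.29.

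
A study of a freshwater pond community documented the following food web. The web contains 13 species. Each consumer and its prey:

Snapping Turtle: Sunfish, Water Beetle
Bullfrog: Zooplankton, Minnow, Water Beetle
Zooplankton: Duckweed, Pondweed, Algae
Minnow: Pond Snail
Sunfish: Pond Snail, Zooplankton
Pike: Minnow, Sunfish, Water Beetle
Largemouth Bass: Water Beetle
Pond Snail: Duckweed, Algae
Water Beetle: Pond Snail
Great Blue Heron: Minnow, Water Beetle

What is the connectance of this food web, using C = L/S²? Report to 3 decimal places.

C = 0.118

The web has S = 13 species and L = 20 feeding links.
C = L / S² = 20 / 169 = 0.1183 ≈ 0.118.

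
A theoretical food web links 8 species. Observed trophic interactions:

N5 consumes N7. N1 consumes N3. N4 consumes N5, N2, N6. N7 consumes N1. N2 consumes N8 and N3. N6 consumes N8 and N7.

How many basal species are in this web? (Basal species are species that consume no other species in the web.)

Basal species (no prey listed): N3, N8.
Count: 2.

2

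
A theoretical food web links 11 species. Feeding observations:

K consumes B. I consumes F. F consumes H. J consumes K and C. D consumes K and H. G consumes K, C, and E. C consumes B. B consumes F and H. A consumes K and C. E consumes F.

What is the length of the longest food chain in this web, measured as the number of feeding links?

4 links

One longest chain: H → F → B → C → G.
It has 5 species and 4 links.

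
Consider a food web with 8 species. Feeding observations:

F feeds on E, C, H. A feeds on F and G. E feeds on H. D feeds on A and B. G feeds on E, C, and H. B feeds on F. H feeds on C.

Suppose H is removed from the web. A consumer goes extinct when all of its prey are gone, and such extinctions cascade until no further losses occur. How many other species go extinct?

Remove H.
Round 1: E (all prey gone) → extinct.
No further losses. Total secondary extinctions: 1.

1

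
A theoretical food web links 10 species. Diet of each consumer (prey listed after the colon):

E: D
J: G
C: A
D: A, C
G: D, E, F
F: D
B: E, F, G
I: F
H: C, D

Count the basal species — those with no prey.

1

Basal species (no prey listed): A.
Count: 1.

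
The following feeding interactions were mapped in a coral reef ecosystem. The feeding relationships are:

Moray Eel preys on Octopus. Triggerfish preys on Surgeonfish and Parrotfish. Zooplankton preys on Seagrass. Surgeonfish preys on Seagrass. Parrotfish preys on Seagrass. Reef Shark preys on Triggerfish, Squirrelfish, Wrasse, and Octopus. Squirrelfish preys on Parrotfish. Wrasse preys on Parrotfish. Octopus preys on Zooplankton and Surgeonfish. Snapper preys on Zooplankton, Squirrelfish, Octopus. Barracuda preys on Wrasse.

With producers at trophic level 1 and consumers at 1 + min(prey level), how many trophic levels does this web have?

Producers (level 1): Seagrass.
Following each consumer down to its lowest-level prey: Seagrass → Zooplankton → Octopus → Moray Eel (levels 1 through 4).
All prey of Moray Eel (Octopus 3) are at level 3 or above, so Moray Eel is at level 1 + 3 = 4.
Every consumer has at least one prey at level 3 or below, so none exceeds level 4.

4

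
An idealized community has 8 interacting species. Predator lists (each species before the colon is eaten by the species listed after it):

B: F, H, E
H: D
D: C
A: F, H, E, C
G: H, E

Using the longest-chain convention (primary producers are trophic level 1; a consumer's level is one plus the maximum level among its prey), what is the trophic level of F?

B is a producer → level 1.
F eats B (level 1); other prey at levels: A 1 → level 2.

Trophic level 2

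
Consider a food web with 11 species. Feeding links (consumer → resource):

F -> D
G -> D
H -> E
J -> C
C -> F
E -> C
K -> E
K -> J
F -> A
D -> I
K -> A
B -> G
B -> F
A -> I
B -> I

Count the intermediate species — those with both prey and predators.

Intermediate species (has both prey and predators): D, A, F, G, C, J, E.
Count: 7.

7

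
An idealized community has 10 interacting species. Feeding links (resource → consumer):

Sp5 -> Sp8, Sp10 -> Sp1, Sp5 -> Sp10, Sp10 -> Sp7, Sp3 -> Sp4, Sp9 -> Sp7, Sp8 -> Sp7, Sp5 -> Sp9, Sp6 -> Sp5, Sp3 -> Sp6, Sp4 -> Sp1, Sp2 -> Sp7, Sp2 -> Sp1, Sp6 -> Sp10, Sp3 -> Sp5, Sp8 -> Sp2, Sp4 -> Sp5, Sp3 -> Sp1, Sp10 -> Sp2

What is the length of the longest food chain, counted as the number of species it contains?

One longest chain: Sp3 → Sp4 → Sp5 → Sp10 → Sp2 → Sp7.
It has 6 species and 5 links.

6 species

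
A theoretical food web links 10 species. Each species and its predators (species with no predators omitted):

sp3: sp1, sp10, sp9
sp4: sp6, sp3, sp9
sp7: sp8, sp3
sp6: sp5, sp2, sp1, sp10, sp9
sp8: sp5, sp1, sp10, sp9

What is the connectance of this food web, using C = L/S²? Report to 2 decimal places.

C = 0.17

The web has S = 10 species and L = 17 feeding links.
C = L / S² = 17 / 100 = 0.1700 ≈ 0.17.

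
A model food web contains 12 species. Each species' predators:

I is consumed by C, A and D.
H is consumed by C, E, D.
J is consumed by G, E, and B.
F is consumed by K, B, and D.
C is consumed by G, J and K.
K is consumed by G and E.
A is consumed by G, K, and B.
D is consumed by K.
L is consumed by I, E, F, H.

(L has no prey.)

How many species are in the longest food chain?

5 species

One longest chain: L → H → C → J → G.
It has 5 species and 4 links.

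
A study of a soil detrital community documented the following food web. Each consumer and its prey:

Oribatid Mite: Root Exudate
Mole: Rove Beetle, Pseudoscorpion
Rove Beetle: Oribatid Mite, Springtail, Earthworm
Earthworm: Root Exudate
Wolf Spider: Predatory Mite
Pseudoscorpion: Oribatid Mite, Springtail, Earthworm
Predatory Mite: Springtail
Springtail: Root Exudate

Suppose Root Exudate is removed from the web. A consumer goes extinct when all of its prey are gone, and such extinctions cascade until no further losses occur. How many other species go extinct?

8

Remove Root Exudate.
Round 1: Oribatid Mite (all prey gone), Springtail (all prey gone), Earthworm (all prey gone) → extinct.
Round 2: Rove Beetle (all prey gone), Predatory Mite (all prey gone), Pseudoscorpion (all prey gone) → extinct.
Round 3: Mole (all prey gone), Wolf Spider (all prey gone) → extinct.
No further losses. Total secondary extinctions: 8.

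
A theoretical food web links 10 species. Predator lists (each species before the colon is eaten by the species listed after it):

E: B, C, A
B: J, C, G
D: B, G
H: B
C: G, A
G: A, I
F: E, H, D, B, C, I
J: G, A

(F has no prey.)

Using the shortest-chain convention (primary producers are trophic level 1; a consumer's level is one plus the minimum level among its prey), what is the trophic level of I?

F is a producer → level 1.
I eats F → level 2.

Trophic level 2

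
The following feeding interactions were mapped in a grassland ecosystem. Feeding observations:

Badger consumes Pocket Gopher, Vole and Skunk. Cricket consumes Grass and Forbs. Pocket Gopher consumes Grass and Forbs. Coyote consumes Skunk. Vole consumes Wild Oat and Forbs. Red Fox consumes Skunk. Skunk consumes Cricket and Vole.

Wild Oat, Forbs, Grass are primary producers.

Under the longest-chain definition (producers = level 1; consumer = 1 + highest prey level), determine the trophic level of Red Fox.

Forbs is a producer → level 1.
Cricket eats Forbs (level 1); other prey at levels: Grass 1 → level 2.
Skunk eats Cricket (level 2); other prey at levels: Vole 2 → level 3.
Red Fox eats Skunk → level 4.

Trophic level 4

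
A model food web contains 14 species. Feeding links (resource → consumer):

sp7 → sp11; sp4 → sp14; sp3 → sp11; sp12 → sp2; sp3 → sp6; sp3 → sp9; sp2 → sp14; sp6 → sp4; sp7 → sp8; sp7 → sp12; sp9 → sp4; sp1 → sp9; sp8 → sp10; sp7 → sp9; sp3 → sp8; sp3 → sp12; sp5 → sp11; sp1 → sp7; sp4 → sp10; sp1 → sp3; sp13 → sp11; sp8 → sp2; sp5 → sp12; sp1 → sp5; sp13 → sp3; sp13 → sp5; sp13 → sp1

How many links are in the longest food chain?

5 links

One longest chain: sp13 → sp1 → sp3 → sp6 → sp4 → sp10.
It has 6 species and 5 links.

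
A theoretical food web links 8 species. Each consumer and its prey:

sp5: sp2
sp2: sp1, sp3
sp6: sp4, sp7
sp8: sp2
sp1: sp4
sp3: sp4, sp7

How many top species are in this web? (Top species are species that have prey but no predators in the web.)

3

Top species (has prey, but nothing eats it): sp6, sp8, sp5.
Count: 3.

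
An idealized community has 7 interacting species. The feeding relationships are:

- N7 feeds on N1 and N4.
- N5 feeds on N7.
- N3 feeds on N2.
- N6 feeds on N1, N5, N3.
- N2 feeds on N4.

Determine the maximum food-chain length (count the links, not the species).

One longest chain: N4 → N2 → N3 → N6.
It has 4 species and 3 links.

3 links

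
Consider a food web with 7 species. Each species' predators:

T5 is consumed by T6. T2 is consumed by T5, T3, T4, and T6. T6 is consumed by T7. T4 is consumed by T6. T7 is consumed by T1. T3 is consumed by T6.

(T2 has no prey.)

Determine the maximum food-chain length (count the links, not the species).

One longest chain: T2 → T4 → T6 → T7 → T1.
It has 5 species and 4 links.

4 links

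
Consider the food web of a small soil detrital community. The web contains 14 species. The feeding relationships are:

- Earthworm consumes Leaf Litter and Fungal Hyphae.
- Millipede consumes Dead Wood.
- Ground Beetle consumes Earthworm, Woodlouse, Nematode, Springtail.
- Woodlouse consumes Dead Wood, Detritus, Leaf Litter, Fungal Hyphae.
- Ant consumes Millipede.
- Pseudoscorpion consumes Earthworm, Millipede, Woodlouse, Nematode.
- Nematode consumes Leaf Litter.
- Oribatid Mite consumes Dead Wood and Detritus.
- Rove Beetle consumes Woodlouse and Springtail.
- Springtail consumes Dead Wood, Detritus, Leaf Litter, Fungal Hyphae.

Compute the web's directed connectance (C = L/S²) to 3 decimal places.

C = 0.128

The web has S = 14 species and L = 25 feeding links.
C = L / S² = 25 / 196 = 0.1276 ≈ 0.128.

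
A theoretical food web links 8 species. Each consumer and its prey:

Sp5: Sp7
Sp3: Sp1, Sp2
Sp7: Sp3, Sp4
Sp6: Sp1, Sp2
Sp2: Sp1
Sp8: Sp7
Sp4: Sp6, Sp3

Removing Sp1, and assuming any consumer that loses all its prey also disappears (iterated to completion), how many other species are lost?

Remove Sp1.
Round 1: Sp2 (all prey gone) → extinct.
Round 2: Sp6 (all prey gone), Sp3 (all prey gone) → extinct.
Round 3: Sp4 (all prey gone) → extinct.
Round 4: Sp7 (all prey gone) → extinct.
Round 5: Sp5 (all prey gone), Sp8 (all prey gone) → extinct.
No further losses. Total secondary extinctions: 7.

7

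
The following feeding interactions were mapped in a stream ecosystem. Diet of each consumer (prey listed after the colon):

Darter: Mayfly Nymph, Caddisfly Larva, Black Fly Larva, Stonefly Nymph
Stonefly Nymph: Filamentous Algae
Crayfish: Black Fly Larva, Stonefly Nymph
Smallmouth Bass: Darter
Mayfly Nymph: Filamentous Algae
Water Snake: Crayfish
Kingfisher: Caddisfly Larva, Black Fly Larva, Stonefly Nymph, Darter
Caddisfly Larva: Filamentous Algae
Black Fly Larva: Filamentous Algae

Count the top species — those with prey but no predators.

Top species (has prey, but nothing eats it): Smallmouth Bass, Water Snake, Kingfisher.
Count: 3.

3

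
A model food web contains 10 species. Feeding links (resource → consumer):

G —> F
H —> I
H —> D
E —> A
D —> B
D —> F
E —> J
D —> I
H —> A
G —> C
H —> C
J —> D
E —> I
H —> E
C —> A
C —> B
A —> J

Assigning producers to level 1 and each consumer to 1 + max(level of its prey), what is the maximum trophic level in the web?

Producers (level 1): G, H.
H → E → A → J → D → I gives I level 6.
No species has a prey at level 6, so no species reaches level 7.

6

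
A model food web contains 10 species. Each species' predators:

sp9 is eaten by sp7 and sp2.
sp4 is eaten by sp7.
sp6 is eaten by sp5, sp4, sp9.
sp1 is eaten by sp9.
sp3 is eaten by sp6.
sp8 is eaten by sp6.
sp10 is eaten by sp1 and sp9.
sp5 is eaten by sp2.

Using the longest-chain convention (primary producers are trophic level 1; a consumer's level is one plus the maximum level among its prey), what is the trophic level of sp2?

sp3 is a producer → level 1.
sp6 eats sp3 (level 1); other prey at levels: sp8 1 → level 2.
sp5 eats sp6 → level 3.
sp2 eats sp5 (level 3); other prey at levels: sp9 3 → level 4.

Trophic level 4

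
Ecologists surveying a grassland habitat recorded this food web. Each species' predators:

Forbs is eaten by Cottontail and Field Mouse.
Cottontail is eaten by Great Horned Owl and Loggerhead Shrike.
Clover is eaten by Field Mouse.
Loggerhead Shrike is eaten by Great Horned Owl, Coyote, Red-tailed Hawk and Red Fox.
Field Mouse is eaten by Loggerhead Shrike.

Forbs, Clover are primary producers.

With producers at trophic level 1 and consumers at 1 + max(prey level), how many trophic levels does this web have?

4

Producers (level 1): Forbs, Clover.
Forbs → Field Mouse → Loggerhead Shrike → Coyote gives Coyote level 4.
No species has a prey at level 4, so no species reaches level 5.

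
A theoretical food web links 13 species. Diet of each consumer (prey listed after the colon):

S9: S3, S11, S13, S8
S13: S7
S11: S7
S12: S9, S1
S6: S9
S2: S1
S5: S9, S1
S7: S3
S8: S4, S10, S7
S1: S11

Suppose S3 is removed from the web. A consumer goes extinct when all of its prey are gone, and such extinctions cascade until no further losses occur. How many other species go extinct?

5

Remove S3.
Round 1: S7 (all prey gone) → extinct.
Round 2: S11 (all prey gone), S13 (all prey gone) → extinct.
Round 3: S1 (all prey gone) → extinct.
Round 4: S2 (all prey gone) → extinct.
No further losses. Total secondary extinctions: 5.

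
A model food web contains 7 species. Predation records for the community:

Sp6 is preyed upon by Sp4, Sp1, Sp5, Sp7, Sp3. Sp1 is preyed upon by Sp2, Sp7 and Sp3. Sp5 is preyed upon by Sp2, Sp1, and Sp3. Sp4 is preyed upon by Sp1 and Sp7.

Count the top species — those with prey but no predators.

Top species (has prey, but nothing eats it): Sp7, Sp2, Sp3.
Count: 3.

3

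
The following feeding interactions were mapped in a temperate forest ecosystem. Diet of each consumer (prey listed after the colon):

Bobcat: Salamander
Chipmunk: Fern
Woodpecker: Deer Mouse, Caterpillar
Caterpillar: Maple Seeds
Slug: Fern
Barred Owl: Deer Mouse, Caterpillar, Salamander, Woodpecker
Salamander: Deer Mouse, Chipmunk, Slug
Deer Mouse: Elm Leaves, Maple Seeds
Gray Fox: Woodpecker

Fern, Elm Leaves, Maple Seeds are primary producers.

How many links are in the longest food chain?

One longest chain: Elm Leaves → Deer Mouse → Salamander → Bobcat.
It has 4 species and 3 links.

3 links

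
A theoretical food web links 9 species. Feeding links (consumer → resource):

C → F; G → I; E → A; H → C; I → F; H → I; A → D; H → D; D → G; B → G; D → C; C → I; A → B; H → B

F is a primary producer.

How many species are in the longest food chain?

6 species

One longest chain: F → I → G → B → A → E.
It has 6 species and 5 links.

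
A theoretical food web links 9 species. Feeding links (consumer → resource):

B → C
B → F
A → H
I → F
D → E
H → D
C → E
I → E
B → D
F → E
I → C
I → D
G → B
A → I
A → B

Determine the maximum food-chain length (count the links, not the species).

3 links

One longest chain: E → C → I → A.
It has 4 species and 3 links.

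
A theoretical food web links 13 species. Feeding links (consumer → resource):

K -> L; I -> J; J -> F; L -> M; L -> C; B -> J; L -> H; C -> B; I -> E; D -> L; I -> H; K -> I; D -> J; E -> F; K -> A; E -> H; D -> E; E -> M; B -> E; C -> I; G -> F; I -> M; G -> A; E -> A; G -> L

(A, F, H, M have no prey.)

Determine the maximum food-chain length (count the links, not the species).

One longest chain: F → J → I → C → L → D.
It has 6 species and 5 links.

5 links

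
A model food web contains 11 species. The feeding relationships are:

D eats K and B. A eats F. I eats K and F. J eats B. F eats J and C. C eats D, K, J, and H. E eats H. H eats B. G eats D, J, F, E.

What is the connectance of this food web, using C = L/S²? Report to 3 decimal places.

C = 0.149

The web has S = 11 species and L = 18 feeding links.
C = L / S² = 18 / 121 = 0.1488 ≈ 0.149.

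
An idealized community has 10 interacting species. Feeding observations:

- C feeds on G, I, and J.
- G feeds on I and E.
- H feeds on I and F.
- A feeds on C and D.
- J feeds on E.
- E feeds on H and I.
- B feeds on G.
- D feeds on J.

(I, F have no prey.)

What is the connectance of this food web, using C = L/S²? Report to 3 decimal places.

The web has S = 10 species and L = 14 feeding links.
C = L / S² = 14 / 100 = 0.1400 ≈ 0.140.

C = 0.140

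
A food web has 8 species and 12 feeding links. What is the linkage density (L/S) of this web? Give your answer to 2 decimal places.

There are L = 12 links among S = 8 species.
L/S = 12/8 = 1.5000 ≈ 1.50.

L/S = 1.50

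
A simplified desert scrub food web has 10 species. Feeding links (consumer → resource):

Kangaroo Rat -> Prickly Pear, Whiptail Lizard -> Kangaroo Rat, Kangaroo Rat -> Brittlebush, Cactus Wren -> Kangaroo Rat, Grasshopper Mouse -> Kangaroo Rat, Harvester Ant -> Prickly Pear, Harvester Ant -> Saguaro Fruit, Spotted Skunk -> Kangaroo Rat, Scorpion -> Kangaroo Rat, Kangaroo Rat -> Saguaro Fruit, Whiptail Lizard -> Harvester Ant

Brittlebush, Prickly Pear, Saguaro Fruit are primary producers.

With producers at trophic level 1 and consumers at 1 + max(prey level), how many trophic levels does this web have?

Producers (level 1): Brittlebush, Prickly Pear, Saguaro Fruit.
Brittlebush → Kangaroo Rat → Grasshopper Mouse gives Grasshopper Mouse level 3.
No species has a prey at level 3, so no species reaches level 4.

3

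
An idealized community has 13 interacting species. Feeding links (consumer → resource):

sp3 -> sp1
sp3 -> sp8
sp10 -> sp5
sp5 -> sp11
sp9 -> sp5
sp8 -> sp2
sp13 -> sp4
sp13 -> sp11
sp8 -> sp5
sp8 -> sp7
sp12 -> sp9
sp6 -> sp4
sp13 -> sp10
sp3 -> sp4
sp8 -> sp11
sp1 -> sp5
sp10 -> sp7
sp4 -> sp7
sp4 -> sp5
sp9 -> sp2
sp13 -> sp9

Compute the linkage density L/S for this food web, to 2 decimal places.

L/S = 1.62

There are L = 21 links among S = 13 species.
L/S = 21/13 = 1.6154 ≈ 1.62.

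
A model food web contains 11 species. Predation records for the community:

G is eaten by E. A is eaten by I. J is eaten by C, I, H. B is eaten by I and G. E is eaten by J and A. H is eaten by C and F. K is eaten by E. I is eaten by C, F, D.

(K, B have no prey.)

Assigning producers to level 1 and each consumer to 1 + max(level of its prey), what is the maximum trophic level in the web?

6

Producers (level 1): K, B.
B → G → E → J → I → D gives D level 6.
No species has a prey at level 6, so no species reaches level 7.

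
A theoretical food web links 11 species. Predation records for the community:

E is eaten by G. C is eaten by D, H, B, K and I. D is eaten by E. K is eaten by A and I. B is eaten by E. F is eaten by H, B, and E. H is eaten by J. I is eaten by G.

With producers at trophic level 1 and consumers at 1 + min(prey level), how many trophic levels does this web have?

Producers (level 1): C, F.
Following each consumer down to its lowest-level prey: C → H → J (levels 1 through 3).
All prey of J (H 2) are at level 2 or above, so J is at level 1 + 2 = 3.
Every consumer has at least one prey at level 2 or below, so none exceeds level 3.

3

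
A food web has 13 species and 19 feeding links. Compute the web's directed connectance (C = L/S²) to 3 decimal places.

C = 0.112

The web has S = 13 species and L = 19 feeding links.
C = L / S² = 19 / 169 = 0.1124 ≈ 0.112.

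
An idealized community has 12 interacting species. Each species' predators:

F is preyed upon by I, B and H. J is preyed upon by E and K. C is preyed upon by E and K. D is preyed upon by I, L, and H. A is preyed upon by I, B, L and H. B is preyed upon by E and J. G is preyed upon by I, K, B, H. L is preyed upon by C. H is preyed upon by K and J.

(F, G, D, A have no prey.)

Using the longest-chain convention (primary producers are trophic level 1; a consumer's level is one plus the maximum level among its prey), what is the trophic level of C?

Trophic level 3

D is a producer → level 1.
L eats D (level 1); other prey at levels: A 1 → level 2.
C eats L → level 3.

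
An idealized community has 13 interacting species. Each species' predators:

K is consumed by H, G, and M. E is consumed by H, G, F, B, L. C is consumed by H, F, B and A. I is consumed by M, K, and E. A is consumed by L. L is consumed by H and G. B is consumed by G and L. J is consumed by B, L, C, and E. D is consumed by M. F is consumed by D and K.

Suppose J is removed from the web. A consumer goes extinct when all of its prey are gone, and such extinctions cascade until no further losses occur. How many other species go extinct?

Remove J.
Round 1: C (all prey gone) → extinct.
Round 2: A (all prey gone) → extinct.
No further losses. Total secondary extinctions: 2.

2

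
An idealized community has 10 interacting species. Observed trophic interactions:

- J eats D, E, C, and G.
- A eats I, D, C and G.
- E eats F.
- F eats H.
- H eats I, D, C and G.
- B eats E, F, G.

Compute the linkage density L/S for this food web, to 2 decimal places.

L/S = 1.70

There are L = 17 links among S = 10 species.
L/S = 17/10 = 1.7000 ≈ 1.70.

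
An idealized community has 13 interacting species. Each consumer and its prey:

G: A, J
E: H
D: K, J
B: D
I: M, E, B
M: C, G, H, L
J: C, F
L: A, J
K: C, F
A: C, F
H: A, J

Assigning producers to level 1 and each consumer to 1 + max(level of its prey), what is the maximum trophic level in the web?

5

Producers (level 1): C, F.
C → A → L → M → I gives I level 5.
No species has a prey at level 5, so no species reaches level 6.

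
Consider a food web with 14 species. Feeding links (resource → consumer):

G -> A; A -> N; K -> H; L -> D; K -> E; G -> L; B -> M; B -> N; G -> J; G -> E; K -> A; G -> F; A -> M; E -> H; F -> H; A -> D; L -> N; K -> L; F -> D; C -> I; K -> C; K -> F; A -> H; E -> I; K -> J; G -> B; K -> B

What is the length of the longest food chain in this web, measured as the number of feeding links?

2 links

One longest chain: G → F → D.
It has 3 species and 2 links.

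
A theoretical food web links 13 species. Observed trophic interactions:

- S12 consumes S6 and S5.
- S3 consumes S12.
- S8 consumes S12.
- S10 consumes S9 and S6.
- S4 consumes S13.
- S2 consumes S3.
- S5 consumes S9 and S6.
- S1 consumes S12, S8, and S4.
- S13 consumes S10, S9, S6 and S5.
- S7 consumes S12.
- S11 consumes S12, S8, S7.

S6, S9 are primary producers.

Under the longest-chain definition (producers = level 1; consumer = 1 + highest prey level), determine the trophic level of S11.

S6 is a producer → level 1.
S5 eats S6 (level 1); other prey at levels: S9 1 → level 2.
S12 eats S5 (level 2); other prey at levels: S6 1 → level 3.
S8 eats S12 → level 4.
S11 eats S8 (level 4); other prey at levels: S12 3, S7 4 → level 5.

Trophic level 5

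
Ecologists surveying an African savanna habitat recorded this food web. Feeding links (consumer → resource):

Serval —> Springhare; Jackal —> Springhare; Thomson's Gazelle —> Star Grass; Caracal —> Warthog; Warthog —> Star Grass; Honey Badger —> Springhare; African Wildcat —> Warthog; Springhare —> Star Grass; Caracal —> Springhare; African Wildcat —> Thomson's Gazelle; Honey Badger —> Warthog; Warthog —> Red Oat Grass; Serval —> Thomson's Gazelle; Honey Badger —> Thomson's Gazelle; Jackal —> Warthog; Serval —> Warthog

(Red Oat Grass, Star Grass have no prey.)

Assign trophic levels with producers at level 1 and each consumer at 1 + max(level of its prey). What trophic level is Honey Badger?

Star Grass is a producer → level 1.
Thomson's Gazelle eats Star Grass → level 2.
Honey Badger eats Thomson's Gazelle (level 2); other prey at levels: Warthog 2, Springhare 2 → level 3.

Trophic level 3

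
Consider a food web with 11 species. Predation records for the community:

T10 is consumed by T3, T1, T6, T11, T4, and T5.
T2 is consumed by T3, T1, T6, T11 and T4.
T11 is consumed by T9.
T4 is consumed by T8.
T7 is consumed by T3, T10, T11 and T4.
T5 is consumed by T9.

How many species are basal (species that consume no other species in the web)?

2

Basal species (no prey listed): T2, T7.
Count: 2.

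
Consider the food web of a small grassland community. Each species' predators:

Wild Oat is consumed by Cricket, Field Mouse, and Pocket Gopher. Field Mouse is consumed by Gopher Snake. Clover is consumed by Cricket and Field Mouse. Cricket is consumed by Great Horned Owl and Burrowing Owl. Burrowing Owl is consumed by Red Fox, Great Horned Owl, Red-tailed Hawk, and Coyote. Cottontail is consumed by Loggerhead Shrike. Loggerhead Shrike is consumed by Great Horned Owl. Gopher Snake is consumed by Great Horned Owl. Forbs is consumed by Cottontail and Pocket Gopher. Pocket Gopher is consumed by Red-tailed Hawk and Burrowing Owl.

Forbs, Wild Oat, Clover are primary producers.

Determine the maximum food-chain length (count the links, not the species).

3 links

One longest chain: Wild Oat → Cricket → Burrowing Owl → Coyote.
It has 4 species and 3 links.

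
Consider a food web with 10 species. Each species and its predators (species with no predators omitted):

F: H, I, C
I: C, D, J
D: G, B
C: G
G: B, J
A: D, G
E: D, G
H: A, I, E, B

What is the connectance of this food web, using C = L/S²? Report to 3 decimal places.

C = 0.190

The web has S = 10 species and L = 19 feeding links.
C = L / S² = 19 / 100 = 0.1900 ≈ 0.190.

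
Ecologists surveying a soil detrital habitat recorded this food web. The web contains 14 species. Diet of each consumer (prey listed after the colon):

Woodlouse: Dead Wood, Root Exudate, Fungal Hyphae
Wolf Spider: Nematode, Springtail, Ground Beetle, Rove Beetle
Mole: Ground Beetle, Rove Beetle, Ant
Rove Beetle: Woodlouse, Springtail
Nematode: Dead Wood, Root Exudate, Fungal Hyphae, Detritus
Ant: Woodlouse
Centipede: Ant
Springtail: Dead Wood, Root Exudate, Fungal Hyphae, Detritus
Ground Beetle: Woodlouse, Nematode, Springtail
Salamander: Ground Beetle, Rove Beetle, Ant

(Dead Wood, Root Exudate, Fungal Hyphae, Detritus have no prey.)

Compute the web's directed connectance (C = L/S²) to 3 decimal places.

The web has S = 14 species and L = 28 feeding links.
C = L / S² = 28 / 196 = 0.1429 ≈ 0.143.

C = 0.143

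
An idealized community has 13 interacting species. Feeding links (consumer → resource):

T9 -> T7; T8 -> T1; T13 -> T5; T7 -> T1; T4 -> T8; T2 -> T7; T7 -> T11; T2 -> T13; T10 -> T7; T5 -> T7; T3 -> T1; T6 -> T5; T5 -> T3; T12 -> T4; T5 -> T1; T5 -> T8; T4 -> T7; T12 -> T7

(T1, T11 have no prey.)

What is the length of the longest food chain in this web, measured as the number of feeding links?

4 links

One longest chain: T1 → T7 → T5 → T13 → T2.
It has 5 species and 4 links.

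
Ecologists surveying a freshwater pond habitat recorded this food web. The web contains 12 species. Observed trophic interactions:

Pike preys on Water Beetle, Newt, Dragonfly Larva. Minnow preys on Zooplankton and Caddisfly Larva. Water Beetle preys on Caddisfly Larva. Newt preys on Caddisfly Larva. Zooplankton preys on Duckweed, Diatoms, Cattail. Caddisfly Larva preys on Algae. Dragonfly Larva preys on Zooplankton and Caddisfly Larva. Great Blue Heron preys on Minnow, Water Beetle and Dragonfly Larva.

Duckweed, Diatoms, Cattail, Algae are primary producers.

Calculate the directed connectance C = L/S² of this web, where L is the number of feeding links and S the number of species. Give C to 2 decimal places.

The web has S = 12 species and L = 16 feeding links.
C = L / S² = 16 / 144 = 0.1111 ≈ 0.11.

C = 0.11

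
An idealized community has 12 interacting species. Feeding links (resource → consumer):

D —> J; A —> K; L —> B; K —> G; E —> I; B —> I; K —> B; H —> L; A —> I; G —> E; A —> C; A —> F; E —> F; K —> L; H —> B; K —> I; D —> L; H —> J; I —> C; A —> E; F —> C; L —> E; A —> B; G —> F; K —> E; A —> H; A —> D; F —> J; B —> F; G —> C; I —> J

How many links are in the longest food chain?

5 links

One longest chain: A → D → L → B → F → J.
It has 6 species and 5 links.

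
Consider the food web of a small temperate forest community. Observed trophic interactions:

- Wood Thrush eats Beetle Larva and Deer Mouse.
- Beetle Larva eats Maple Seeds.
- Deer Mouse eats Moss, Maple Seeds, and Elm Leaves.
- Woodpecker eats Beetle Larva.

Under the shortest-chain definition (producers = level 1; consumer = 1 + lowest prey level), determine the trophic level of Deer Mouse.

Moss is a producer → level 1.
Deer Mouse eats Moss → level 2.

Trophic level 2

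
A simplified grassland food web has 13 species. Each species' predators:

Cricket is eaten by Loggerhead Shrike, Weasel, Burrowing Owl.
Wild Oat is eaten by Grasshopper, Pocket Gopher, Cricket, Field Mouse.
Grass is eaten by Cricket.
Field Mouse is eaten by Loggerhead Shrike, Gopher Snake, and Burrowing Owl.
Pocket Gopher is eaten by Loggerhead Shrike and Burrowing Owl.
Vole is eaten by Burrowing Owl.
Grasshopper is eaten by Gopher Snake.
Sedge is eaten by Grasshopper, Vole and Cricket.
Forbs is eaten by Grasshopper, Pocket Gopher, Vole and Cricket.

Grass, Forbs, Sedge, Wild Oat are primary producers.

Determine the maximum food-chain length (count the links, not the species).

One longest chain: Forbs → Vole → Burrowing Owl.
It has 3 species and 2 links.

2 links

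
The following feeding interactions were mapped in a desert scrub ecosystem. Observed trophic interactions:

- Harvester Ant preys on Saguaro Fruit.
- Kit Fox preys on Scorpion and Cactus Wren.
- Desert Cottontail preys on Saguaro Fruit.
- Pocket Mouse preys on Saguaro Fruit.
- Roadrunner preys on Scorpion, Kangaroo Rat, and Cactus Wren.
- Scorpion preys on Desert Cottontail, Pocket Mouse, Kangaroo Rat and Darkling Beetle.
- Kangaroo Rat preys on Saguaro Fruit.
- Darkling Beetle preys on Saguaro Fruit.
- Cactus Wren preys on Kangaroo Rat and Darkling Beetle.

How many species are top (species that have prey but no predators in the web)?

Top species (has prey, but nothing eats it): Harvester Ant, Kit Fox, Roadrunner.
Count: 3.

3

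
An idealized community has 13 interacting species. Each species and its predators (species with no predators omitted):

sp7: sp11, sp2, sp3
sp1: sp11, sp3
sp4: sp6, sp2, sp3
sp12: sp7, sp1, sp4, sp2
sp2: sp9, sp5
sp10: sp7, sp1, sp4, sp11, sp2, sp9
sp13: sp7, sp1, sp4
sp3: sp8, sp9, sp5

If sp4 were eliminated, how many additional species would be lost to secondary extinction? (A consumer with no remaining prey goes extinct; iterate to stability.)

1

Remove sp4.
Round 1: sp6 (all prey gone) → extinct.
No further losses. Total secondary extinctions: 1.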